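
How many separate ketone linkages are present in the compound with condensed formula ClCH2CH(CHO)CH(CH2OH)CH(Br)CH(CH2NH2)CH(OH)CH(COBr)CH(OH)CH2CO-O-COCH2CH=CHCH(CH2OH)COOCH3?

halogen on an sp³ carbon → alkyl halide.
pendant –CHO: carbonyl C bonded to C and H → aldehyde.
pendant –CH2OH on an sp³ backbone C → alcohol.
halogen on an sp³ carbon → alkyl halide.
pendant –CH2NH2: N on sp³ C, no adjacent C=O → amine.
–OH on an sp³ carbon → alcohol (secondary).
pendant –C(=O)X: carbonyl C bonded to C and halogen → acyl halide.
–OH on an sp³ carbon → alcohol (secondary).
two acyl groups sharing one oxygen, –C(=O)–O–C(=O)– → anhydride.
C=C double bond → alkene.
pendant –CH2OH on an sp³ backbone C → alcohol.
–C(=O)OCH3: carbonyl C bonded to C and to –OCH3 → ester (not ketone + ether).
No segment is a ketone: CH(CHO) is aldehyde, not ketone; CH(COBr) is acyl halide, not ketone; CH2CO-O-COCH2 is anhydride, not ketone. → 0.

0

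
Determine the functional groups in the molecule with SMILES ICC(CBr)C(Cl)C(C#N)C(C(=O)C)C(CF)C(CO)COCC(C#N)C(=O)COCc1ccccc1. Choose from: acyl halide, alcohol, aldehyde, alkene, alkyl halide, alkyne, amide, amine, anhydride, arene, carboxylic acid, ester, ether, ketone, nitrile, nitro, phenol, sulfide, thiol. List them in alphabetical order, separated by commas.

alcohol, alkyl halide, arene, ether, ketone, nitrile

Working along the chain:
  ICH2: halogen on an sp³ carbon → alkyl halide.
  CH(CH2Br): pendant –CH2X: halogen on sp³ carbon → alkyl halide.
  CH(Cl): halogen on an sp³ carbon → alkyl halide.
  CH(CN): pendant –C≡N: nitrile.
  CH(COCH3): pendant –COCH3: carbonyl C bonded to two carbons → ketone.
  CH(CH2F): pendant –CH2X: halogen on sp³ carbon → alkyl halide.
  CH(CH2OH): pendant –CH2OH on an sp³ backbone C → alcohol.
  CH2OCH2: C–O–C with sp³ carbons on both sides and no adjacent C=O → ether.
  CH(CN): pendant –C≡N: nitrile.
  CO: –C(=O)– with carbon on both sides → ketone.
  CH2OCH2: C–O–C with sp³ carbons on both sides and no adjacent C=O → ether.
  C6H5: –C6H5 phenyl ring → arene.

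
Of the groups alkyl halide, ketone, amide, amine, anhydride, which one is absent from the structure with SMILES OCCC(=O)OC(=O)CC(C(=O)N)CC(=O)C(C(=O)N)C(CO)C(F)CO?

ketone: present (CO — –C(=O)– with carbon on both sides → ketone).
amide: present (CH(CONH2) — pendant –CONH2: carbonyl C bonded to C and N → amide).
alkyl halide: present (CH(F) — halogen on an sp³ carbon → alkyl halide).
anhydride: present (CH2CO-O-COCH2 — two acyl groups sharing one oxygen, –C(=O)–O–C(=O)– → anhydride).
amine: absent. In CH(CONH2), the nitrogen is bonded directly to a carbonyl carbon, making it part of an amide, not a free amine.

amine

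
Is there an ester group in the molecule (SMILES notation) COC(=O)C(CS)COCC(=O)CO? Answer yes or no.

Working along the chain:
  CH3OOC: CH3O–C(=O)–: carbonyl C bonded to C and to –OCH3 → ester (not ketone + ether).
  CH(CH2SH): pendant –CH2SH → thiol.
  CH2OCH2: C–O–C with sp³ carbons on both sides and no adjacent C=O → ether.
  CO: –C(=O)– with carbon on both sides → ketone.
  CH2OH: –OH on an sp³ carbon → alcohol.
The CH3OOC segment supplies the ester: CH3O–C(=O)–: carbonyl C bonded to C and to –OCH3 → ester (not ketone + ether).

yes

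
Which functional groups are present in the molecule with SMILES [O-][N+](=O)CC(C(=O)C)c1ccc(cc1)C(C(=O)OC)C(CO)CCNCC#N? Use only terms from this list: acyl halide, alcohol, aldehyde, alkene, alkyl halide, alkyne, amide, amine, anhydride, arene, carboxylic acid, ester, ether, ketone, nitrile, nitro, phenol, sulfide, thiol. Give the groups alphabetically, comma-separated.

–NO2 on carbon → nitro group.
pendant –COCH3: carbonyl C bonded to two carbons → ketone.
para-disubstituted benzene ring → arene.
pendant –COOCH3: carbonyl C bonded to C and –OCH3 → ester.
pendant –CH2OH on an sp³ backbone C → alcohol.
C–N–C with sp³ carbons and no adjacent C=O → amine (secondary).
–C≡N: carbon triple-bonded to nitrogen → nitrile.

alcohol, amine, arene, ester, ketone, nitrile, nitro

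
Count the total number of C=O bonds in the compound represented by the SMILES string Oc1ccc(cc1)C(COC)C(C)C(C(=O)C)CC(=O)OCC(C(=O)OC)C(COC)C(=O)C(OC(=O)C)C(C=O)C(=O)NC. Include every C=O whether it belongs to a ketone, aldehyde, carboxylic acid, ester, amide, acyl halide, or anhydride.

7

CH(COCH3): ketone, 1 C=O (running total 1).
CH2COOCH2: ester, 1 C=O (running total 2).
CH(COOCH3): ester, 1 C=O (running total 3).
CO: ketone, 1 C=O (running total 4).
CH(OCOCH3): ester, 1 C=O (running total 5).
CH(CHO): aldehyde, 1 C=O (running total 6).
CONHCH3: amide, 1 C=O (running total 7).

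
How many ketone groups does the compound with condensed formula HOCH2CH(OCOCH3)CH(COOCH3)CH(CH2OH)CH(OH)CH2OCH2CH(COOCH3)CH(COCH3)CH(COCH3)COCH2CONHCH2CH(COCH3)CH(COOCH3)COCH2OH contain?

5

Reading the structure from left to right:
  HOCH2: HO– on an sp³ carbon → alcohol.
  CH(OCOCH3): pendant –OC(=O)CH3: an acyloxy group → ester.
  CH(COOCH3): pendant –COOCH3: carbonyl C bonded to C and –OCH3 → ester.
  CH(CH2OH): pendant –CH2OH on an sp³ backbone C → alcohol.
  CH(OH): –OH on an sp³ carbon → alcohol (secondary).
  CH2OCH2: C–O–C with sp³ carbons on both sides and no adjacent C=O → ether.
  CH(COOCH3): pendant –COOCH3: carbonyl C bonded to C and –OCH3 → ester.
  CH(COCH3): pendant –COCH3: carbonyl C bonded to two carbons → ketone.
  CH(COCH3): pendant –COCH3: carbonyl C bonded to two carbons → ketone.
  CO: –C(=O)– with carbon on both sides → ketone.
  CH2CONHCH2: –C(=O)–N– linkage → amide (the N is not an amine).
  CH(COCH3): pendant –COCH3: carbonyl C bonded to two carbons → ketone.
  CH(COOCH3): pendant –COOCH3: carbonyl C bonded to C and –OCH3 → ester.
  CO: –C(=O)– with carbon on both sides → ketone.
  CH2OH: –OH on an sp³ carbon → alcohol.
Ketone appears at: CH(COCH3), CH(COCH3), CO, CH(COCH3), CO → 5.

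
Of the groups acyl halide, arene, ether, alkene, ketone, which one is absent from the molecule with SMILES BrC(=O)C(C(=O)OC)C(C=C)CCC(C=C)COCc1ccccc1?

ketone

acyl halide: present (BrCO — –C(=O)Br: carbonyl C bonded to C and to a halogen → acyl halide (not alkyl halide)).
alkene: present (CH(CH=CH2) — pendant –CH=CH2: C=C double bond → alkene).
ether: present (CH2OCH2 — C–O–C with sp³ carbons on both sides and no adjacent C=O → ether).
arene: present (C6H5 — –C6H5 phenyl ring → arene).
ketone: absent. In CH(COOCH3), the C=O is bonded to an –O–C group, which defines an ester, not a ketone. In BrCO, the C=O is bonded to a halogen, which defines an acyl halide, not a ketone.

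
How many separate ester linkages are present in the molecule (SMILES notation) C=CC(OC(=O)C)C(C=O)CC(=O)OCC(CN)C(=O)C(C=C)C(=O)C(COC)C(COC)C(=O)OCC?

Taking each segment in turn:
  CH2=CH: C=C double bond → alkene.
  CH(OCOCH3): pendant –OC(=O)CH3: an acyloxy group → ester.
  CH(CHO): pendant –CHO: carbonyl C bonded to C and H → aldehyde.
  CH2COOCH2: –C(=O)–O–C with C on the carbonyl side → ester.
  CH(CH2NH2): pendant –CH2NH2: N on sp³ C, no adjacent C=O → amine.
  CO: –C(=O)– with carbon on both sides → ketone.
  CH(CH=CH2): pendant –CH=CH2: C=C double bond → alkene.
  CO: –C(=O)– with carbon on both sides → ketone.
  CH(CH2OCH3): pendant –CH2OCH3: C–O–C linkage → ether.
  CH(CH2OCH3): pendant –CH2OCH3: C–O–C linkage → ether.
  COOCH2CH3: –C(=O)OCH2CH3: carbonyl C bonded to C and to –OEt → ester.
Ester appears at: CH(OCOCH3), CH2COOCH2, COOCH2CH3 → 3.

3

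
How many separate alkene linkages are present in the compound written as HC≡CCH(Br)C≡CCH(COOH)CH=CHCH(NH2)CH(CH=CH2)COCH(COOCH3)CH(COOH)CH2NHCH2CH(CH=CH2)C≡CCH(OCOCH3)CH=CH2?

Reading the structure from left to right:
  HC≡C: C≡C triple bond → alkyne.
  CH(Br): halogen on an sp³ carbon → alkyl halide.
  C≡C: C≡C triple bond → alkyne.
  CH(COOH): pendant –COOH: carbonyl C bonded to C and –OH → carboxylic acid.
  CH=CH: C=C double bond → alkene.
  CH(NH2): –NH2 on an sp³ carbon with no adjacent C=O → amine.
  CH(CH=CH2): pendant –CH=CH2: C=C double bond → alkene.
  CO: –C(=O)– with carbon on both sides → ketone.
  CH(COOCH3): pendant –COOCH3: carbonyl C bonded to C and –OCH3 → ester.
  CH(COOH): pendant –COOH: carbonyl C bonded to C and –OH → carboxylic acid.
  CH2NHCH2: C–N–C with sp³ carbons and no adjacent C=O → amine (secondary).
  CH(CH=CH2): pendant –CH=CH2: C=C double bond → alkene.
  C≡C: C≡C triple bond → alkyne.
  CH(OCOCH3): pendant –OC(=O)CH3: an acyloxy group → ester.
  CH=CH2: C=C double bond → alkene.
Alkene appears at: CH=CH, CH(CH=CH2), CH(CH=CH2), CH=CH2 → 4.

4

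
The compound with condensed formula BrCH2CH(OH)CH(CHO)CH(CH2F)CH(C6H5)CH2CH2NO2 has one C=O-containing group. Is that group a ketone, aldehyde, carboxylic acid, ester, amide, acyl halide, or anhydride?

The carbonyl is in the CH(CHO) segment: pendant –CHO: carbonyl C bonded to C and H → aldehyde.

aldehyde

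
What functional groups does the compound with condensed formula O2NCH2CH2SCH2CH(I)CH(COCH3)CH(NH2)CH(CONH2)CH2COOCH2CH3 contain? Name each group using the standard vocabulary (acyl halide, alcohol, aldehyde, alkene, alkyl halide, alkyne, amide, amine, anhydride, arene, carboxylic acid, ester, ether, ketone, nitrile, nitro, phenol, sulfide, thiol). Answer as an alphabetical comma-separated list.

alkyl halide, amide, amine, ester, ketone, nitro, sulfide

Working along the chain:
  O2NCH2: –NO2 on carbon → nitro group.
  CH2SCH2: C–S–C linkage → sulfide (thioether).
  CH(I): halogen on an sp³ carbon → alkyl halide.
  CH(COCH3): pendant –COCH3: carbonyl C bonded to two carbons → ketone.
  CH(NH2): –NH2 on an sp³ carbon with no adjacent C=O → amine.
  CH(CONH2): pendant –CONH2: carbonyl C bonded to C and N → amide.
  CH2COOCH2: –C(=O)–O–C with C on the carbonyl side → ester.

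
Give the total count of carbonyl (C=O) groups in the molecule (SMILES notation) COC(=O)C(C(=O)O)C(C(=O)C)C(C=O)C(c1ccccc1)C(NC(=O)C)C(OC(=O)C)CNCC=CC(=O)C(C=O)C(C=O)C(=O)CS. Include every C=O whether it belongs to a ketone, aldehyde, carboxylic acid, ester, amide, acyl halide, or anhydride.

CH3OOC: ester, 1 C=O (running total 1).
CH(COOH): carboxylic acid, 1 C=O (running total 2).
CH(COCH3): ketone, 1 C=O (running total 3).
CH(CHO): aldehyde, 1 C=O (running total 4).
CH(NHCOCH3): amide, 1 C=O (running total 5).
CH(OCOCH3): ester, 1 C=O (running total 6).
CO: ketone, 1 C=O (running total 7).
CH(CHO): aldehyde, 1 C=O (running total 8).
CH(CHO): aldehyde, 1 C=O (running total 9).
CO: ketone, 1 C=O (running total 10).

10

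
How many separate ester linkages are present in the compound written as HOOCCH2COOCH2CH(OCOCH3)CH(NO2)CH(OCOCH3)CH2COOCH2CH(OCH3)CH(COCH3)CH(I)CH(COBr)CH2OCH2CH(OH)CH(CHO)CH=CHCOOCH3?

–COOH: carbonyl C bonded to –OH and C → carboxylic acid (the –OH is not a separate alcohol).
–C(=O)–O–C with C on the carbonyl side → ester.
pendant –OC(=O)CH3: an acyloxy group → ester.
–NO2 on an sp³ carbon → nitro (the N=O is not a carbonyl).
pendant –OC(=O)CH3: an acyloxy group → ester.
–C(=O)–O–C with C on the carbonyl side → ester.
pendant –OCH3: C–O–C with sp³ C, no adjacent C=O → ether.
pendant –COCH3: carbonyl C bonded to two carbons → ketone.
halogen on an sp³ carbon → alkyl halide.
pendant –C(=O)X: carbonyl C bonded to C and halogen → acyl halide.
C–O–C with sp³ carbons on both sides and no adjacent C=O → ether.
–OH on an sp³ carbon → alcohol (secondary).
pendant –CHO: carbonyl C bonded to C and H → aldehyde.
C=C double bond → alkene.
–C(=O)OCH3: carbonyl C bonded to C and to –OCH3 → ester (not ketone + ether).
Ester appears at: CH2COOCH2, CH(OCOCH3), CH(OCOCH3), CH2COOCH2, COOCH3 → 5.

5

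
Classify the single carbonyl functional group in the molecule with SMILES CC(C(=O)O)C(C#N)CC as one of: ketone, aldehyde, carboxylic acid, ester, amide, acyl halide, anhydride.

carboxylic acid

The carbonyl is in the CH(COOH) segment: pendant –COOH: carbonyl C bonded to C and –OH → carboxylic acid.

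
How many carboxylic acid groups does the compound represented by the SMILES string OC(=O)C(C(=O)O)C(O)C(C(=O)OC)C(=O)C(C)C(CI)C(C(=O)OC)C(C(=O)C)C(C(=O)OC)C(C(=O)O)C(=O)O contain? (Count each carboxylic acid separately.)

–COOH: carbonyl C bonded to –OH and C → carboxylic acid (the –OH is not a separate alcohol).
pendant –COOH: carbonyl C bonded to C and –OH → carboxylic acid.
–OH on an sp³ carbon → alcohol (secondary).
pendant –COOCH3: carbonyl C bonded to C and –OCH3 → ester.
–C(=O)– with carbon on both sides → ketone.
pendant –CH2X: halogen on sp³ carbon → alkyl halide.
pendant –COOCH3: carbonyl C bonded to C and –OCH3 → ester.
pendant –COCH3: carbonyl C bonded to two carbons → ketone.
pendant –COOCH3: carbonyl C bonded to C and –OCH3 → ester.
pendant –COOH: carbonyl C bonded to C and –OH → carboxylic acid.
–COOH: carbonyl C bonded to –OH and C → carboxylic acid (the –OH is not a separate alcohol).
Carboxylic acid appears at: HOOC, CH(COOH), CH(COOH), COOH → 4.

4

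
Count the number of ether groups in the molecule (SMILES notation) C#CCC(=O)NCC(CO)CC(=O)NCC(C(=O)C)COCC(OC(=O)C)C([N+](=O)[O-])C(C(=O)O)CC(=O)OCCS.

Taking each segment in turn:
  HC≡C: C≡C triple bond → alkyne.
  CH2CONHCH2: –C(=O)–N– linkage → amide (the N is not an amine).
  CH(CH2OH): pendant –CH2OH on an sp³ backbone C → alcohol.
  CH2CONHCH2: –C(=O)–N– linkage → amide (the N is not an amine).
  CH(COCH3): pendant –COCH3: carbonyl C bonded to two carbons → ketone.
  CH2OCH2: C–O–C with sp³ carbons on both sides and no adjacent C=O → ether.
  CH(OCOCH3): pendant –OC(=O)CH3: an acyloxy group → ester.
  CH(NO2): –NO2 on an sp³ carbon → nitro (the N=O is not a carbonyl).
  CH(COOH): pendant –COOH: carbonyl C bonded to C and –OH → carboxylic acid.
  CH2COOCH2: –C(=O)–O–C with C on the carbonyl side → ester.
  CH2SH: –SH on an sp³ carbon → thiol.
Ether appears at: CH2OCH2 → 1.

1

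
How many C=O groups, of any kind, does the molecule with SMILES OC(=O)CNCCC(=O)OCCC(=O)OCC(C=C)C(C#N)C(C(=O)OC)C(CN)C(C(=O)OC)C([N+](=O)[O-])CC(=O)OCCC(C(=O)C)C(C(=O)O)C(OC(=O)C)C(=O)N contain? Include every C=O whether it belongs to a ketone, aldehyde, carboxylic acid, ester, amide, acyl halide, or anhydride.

HOOC: carboxylic acid, 1 C=O (running total 1).
CH2COOCH2: ester, 1 C=O (running total 2).
CH2COOCH2: ester, 1 C=O (running total 3).
CH(COOCH3): ester, 1 C=O (running total 4).
CH(COOCH3): ester, 1 C=O (running total 5).
CH2COOCH2: ester, 1 C=O (running total 6).
CH(COCH3): ketone, 1 C=O (running total 7).
CH(COOH): carboxylic acid, 1 C=O (running total 8).
CH(OCOCH3): ester, 1 C=O (running total 9).
CONH2: amide, 1 C=O (running total 10).

10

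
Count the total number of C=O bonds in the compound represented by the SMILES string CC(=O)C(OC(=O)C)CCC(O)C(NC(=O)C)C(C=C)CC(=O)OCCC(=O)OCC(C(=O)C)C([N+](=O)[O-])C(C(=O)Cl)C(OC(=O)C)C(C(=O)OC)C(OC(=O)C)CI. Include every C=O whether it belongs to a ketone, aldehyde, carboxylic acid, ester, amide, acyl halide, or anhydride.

10

CO: ketone, 1 C=O (running total 1).
CH(OCOCH3): ester, 1 C=O (running total 2).
CH(NHCOCH3): amide, 1 C=O (running total 3).
CH2COOCH2: ester, 1 C=O (running total 4).
CH2COOCH2: ester, 1 C=O (running total 5).
CH(COCH3): ketone, 1 C=O (running total 6).
CH(COCl): acyl halide, 1 C=O (running total 7).
CH(OCOCH3): ester, 1 C=O (running total 8).
CH(COOCH3): ester, 1 C=O (running total 9).
CH(OCOCH3): ester, 1 C=O (running total 10).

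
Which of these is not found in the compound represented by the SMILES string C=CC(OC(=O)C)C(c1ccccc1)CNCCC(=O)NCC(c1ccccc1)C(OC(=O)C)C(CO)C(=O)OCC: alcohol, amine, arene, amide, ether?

arene: present (CH(C6H5) — pendant –C6H5: benzene ring → arene).
amine: present (CH2NHCH2 — C–N–C with sp³ carbons and no adjacent C=O → amine (secondary)).
amide: present (CH2CONHCH2 — –C(=O)–N– linkage → amide (the N is not an amine)).
alcohol: present (CH(CH2OH) — pendant –CH2OH on an sp³ backbone C → alcohol).
ether: absent. In each of CH(OCOCH3) and COOCH2CH3, the C–O–C oxygen is adjacent to a C=O, so it belongs to an ester, not an ether.

ether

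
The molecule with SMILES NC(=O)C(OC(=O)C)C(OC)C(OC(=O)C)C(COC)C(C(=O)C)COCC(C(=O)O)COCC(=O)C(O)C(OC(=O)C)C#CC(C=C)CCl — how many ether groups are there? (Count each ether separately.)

4

–C(=O)NH2: carbonyl C bonded to C and to N → amide (the N is not a separate amine).
pendant –OC(=O)CH3: an acyloxy group → ester.
pendant –OCH3: C–O–C with sp³ C, no adjacent C=O → ether.
pendant –OC(=O)CH3: an acyloxy group → ester.
pendant –CH2OCH3: C–O–C linkage → ether.
pendant –COCH3: carbonyl C bonded to two carbons → ketone.
C–O–C with sp³ carbons on both sides and no adjacent C=O → ether.
pendant –COOH: carbonyl C bonded to C and –OH → carboxylic acid.
C–O–C with sp³ carbons on both sides and no adjacent C=O → ether.
–C(=O)– with carbon on both sides → ketone.
–OH on an sp³ carbon → alcohol (secondary).
pendant –OC(=O)CH3: an acyloxy group → ester.
C≡C triple bond → alkyne.
pendant –CH=CH2: C=C double bond → alkene.
halogen on an sp³ carbon → alkyl halide.
Ether appears at: CH(OCH3), CH(CH2OCH3), CH2OCH2, CH2OCH2 → 4.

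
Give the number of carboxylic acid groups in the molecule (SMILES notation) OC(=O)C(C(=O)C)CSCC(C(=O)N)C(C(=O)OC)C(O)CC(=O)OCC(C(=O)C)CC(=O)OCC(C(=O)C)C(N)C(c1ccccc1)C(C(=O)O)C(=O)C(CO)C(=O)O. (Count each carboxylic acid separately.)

Taking each segment in turn:
  HOOC: –COOH: carbonyl C bonded to –OH and C → carboxylic acid (the –OH is not a separate alcohol).
  CH(COCH3): pendant –COCH3: carbonyl C bonded to two carbons → ketone.
  CH2SCH2: C–S–C linkage → sulfide (thioether).
  CH(CONH2): pendant –CONH2: carbonyl C bonded to C and N → amide.
  CH(COOCH3): pendant –COOCH3: carbonyl C bonded to C and –OCH3 → ester.
  CH(OH): –OH on an sp³ carbon → alcohol (secondary).
  CH2COOCH2: –C(=O)–O–C with C on the carbonyl side → ester.
  CH(COCH3): pendant –COCH3: carbonyl C bonded to two carbons → ketone.
  CH2COOCH2: –C(=O)–O–C with C on the carbonyl side → ester.
  CH(COCH3): pendant –COCH3: carbonyl C bonded to two carbons → ketone.
  CH(NH2): –NH2 on an sp³ carbon with no adjacent C=O → amine.
  CH(C6H5): pendant –C6H5: benzene ring → arene.
  CH(COOH): pendant –COOH: carbonyl C bonded to C and –OH → carboxylic acid.
  CO: –C(=O)– with carbon on both sides → ketone.
  CH(CH2OH): pendant –CH2OH on an sp³ backbone C → alcohol.
  COOH: –COOH: carbonyl C bonded to –OH and C → carboxylic acid (the –OH is not a separate alcohol).
Carboxylic acid appears at: HOOC, CH(COOH), COOH → 3.

3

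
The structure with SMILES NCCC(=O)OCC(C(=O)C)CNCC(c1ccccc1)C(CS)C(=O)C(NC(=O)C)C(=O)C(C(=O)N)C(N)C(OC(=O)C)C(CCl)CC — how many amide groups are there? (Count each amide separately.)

–NH2 on an sp³ carbon with no adjacent C=O → amine.
–C(=O)–O–C with C on the carbonyl side → ester.
pendant –COCH3: carbonyl C bonded to two carbons → ketone.
C–N–C with sp³ carbons and no adjacent C=O → amine (secondary).
pendant –C6H5: benzene ring → arene.
pendant –CH2SH → thiol.
–C(=O)– with carbon on both sides → ketone.
pendant –NHC(=O)CH3: N bonded to a carbonyl → amide (not amine).
–C(=O)– with carbon on both sides → ketone.
pendant –CONH2: carbonyl C bonded to C and N → amide.
–NH2 on an sp³ carbon with no adjacent C=O → amine.
pendant –OC(=O)CH3: an acyloxy group → ester.
pendant –CH2X: halogen on sp³ carbon → alkyl halide.
Amide appears at: CH(NHCOCH3), CH(CONH2) → 2.

2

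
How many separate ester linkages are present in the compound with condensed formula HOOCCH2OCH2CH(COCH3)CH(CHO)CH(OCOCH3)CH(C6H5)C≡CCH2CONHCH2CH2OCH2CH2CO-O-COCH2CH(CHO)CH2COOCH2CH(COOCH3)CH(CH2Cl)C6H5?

3

Taking each segment in turn:
  HOOC: –COOH: carbonyl C bonded to –OH and C → carboxylic acid (the –OH is not a separate alcohol).
  CH2OCH2: C–O–C with sp³ carbons on both sides and no adjacent C=O → ether.
  CH(COCH3): pendant –COCH3: carbonyl C bonded to two carbons → ketone.
  CH(CHO): pendant –CHO: carbonyl C bonded to C and H → aldehyde.
  CH(OCOCH3): pendant –OC(=O)CH3: an acyloxy group → ester.
  CH(C6H5): pendant –C6H5: benzene ring → arene.
  C≡C: C≡C triple bond → alkyne.
  CH2CONHCH2: –C(=O)–N– linkage → amide (the N is not an amine).
  CH2OCH2: C–O–C with sp³ carbons on both sides and no adjacent C=O → ether.
  CH2CO-O-COCH2: two acyl groups sharing one oxygen, –C(=O)–O–C(=O)– → anhydride.
  CH(CHO): pendant –CHO: carbonyl C bonded to C and H → aldehyde.
  CH2COOCH2: –C(=O)–O–C with C on the carbonyl side → ester.
  CH(COOCH3): pendant –COOCH3: carbonyl C bonded to C and –OCH3 → ester.
  CH(CH2Cl): pendant –CH2X: halogen on sp³ carbon → alkyl halide.
  C6H5: –C6H5 phenyl ring → arene.
Ester appears at: CH(OCOCH3), CH2COOCH2, CH(COOCH3) → 3.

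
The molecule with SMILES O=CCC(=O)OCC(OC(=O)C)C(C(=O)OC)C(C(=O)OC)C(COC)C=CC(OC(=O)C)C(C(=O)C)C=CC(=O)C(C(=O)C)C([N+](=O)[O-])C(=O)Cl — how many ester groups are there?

Taking each segment in turn:
  OHC: terminal –CHO: carbonyl C bonded to H and C → aldehyde.
  CH2COOCH2: –C(=O)–O–C with C on the carbonyl side → ester.
  CH(OCOCH3): pendant –OC(=O)CH3: an acyloxy group → ester.
  CH(COOCH3): pendant –COOCH3: carbonyl C bonded to C and –OCH3 → ester.
  CH(COOCH3): pendant –COOCH3: carbonyl C bonded to C and –OCH3 → ester.
  CH(CH2OCH3): pendant –CH2OCH3: C–O–C linkage → ether.
  CH=CH: C=C double bond → alkene.
  CH(OCOCH3): pendant –OC(=O)CH3: an acyloxy group → ester.
  CH(COCH3): pendant –COCH3: carbonyl C bonded to two carbons → ketone.
  CH=CH: C=C double bond → alkene.
  CO: –C(=O)– with carbon on both sides → ketone.
  CH(COCH3): pendant –COCH3: carbonyl C bonded to two carbons → ketone.
  CH(NO2): –NO2 on an sp³ carbon → nitro (the N=O is not a carbonyl).
  COCl: –C(=O)Cl: carbonyl C bonded to C and to a halogen → acyl halide (not alkyl halide).
Ester appears at: CH2COOCH2, CH(OCOCH3), CH(COOCH3), CH(COOCH3), CH(OCOCH3) → 5.

5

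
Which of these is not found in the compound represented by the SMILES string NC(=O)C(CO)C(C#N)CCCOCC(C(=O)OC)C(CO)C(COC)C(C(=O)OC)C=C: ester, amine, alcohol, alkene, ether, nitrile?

amine

alcohol: present (CH(CH2OH) — pendant –CH2OH on an sp³ backbone C → alcohol).
alkene: present (CH=CH2 — C=C double bond → alkene).
nitrile: present (CH(CN) — pendant –C≡N: nitrile).
ester: present (CH(COOCH3) — pendant –COOCH3: carbonyl C bonded to C and –OCH3 → ester).
ether: present (CH2OCH2 — C–O–C with sp³ carbons on both sides and no adjacent C=O → ether).
amine: absent. In H2NCO, the nitrogen is bonded directly to a carbonyl carbon, making it part of an amide, not a free amine.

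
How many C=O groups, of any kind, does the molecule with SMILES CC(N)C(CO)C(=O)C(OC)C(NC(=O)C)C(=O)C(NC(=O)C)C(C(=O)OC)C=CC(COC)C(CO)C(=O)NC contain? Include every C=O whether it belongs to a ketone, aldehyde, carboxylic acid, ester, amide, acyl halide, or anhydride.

CO: ketone, 1 C=O (running total 1).
CH(NHCOCH3): amide, 1 C=O (running total 2).
CO: ketone, 1 C=O (running total 3).
CH(NHCOCH3): amide, 1 C=O (running total 4).
CH(COOCH3): ester, 1 C=O (running total 5).
CONHCH3: amide, 1 C=O (running total 6).

6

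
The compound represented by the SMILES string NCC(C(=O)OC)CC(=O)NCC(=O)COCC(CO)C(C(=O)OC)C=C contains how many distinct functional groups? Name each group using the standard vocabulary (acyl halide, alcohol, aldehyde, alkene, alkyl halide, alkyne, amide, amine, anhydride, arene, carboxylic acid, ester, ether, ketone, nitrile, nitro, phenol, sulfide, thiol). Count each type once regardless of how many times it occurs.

Working along the chain:
  H2NCH2: –NH2 on an sp³ carbon with no adjacent C=O → amine.
  CH(COOCH3): pendant –COOCH3: carbonyl C bonded to C and –OCH3 → ester.
  CH2CONHCH2: –C(=O)–N– linkage → amide (the N is not an amine).
  CO: –C(=O)– with carbon on both sides → ketone.
  CH2OCH2: C–O–C with sp³ carbons on both sides and no adjacent C=O → ether.
  CH(CH2OH): pendant –CH2OH on an sp³ backbone C → alcohol.
  CH(COOCH3): pendant –COOCH3: carbonyl C bonded to C and –OCH3 → ester.
  CH=CH2: C=C double bond → alkene.
Distinct types present: alcohol, alkene, amide, amine, ester, ether, ketone.

7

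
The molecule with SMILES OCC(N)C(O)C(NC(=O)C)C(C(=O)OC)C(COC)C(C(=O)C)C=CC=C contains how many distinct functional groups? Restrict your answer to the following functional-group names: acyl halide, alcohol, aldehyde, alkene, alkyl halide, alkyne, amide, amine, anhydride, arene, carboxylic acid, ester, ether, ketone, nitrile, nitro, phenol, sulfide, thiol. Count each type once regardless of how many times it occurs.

Reading the structure from left to right:
  HOCH2: HO– on an sp³ carbon → alcohol.
  CH(NH2): –NH2 on an sp³ carbon with no adjacent C=O → amine.
  CH(OH): –OH on an sp³ carbon → alcohol (secondary).
  CH(NHCOCH3): pendant –NHC(=O)CH3: N bonded to a carbonyl → amide (not amine).
  CH(COOCH3): pendant –COOCH3: carbonyl C bonded to C and –OCH3 → ester.
  CH(CH2OCH3): pendant –CH2OCH3: C–O–C linkage → ether.
  CH(COCH3): pendant –COCH3: carbonyl C bonded to two carbons → ketone.
  CH=CH: C=C double bond → alkene.
  CH=CH2: C=C double bond → alkene.
Distinct types present: alcohol, alkene, amide, amine, ester, ether, ketone.

7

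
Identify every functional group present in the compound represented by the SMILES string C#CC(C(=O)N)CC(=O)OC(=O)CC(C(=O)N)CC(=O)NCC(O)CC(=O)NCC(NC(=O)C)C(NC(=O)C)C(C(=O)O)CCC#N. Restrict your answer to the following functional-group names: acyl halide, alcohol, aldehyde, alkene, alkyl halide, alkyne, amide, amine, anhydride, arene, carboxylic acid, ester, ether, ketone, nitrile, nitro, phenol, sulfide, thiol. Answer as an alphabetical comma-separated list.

alcohol, alkyne, amide, anhydride, carboxylic acid, nitrile

Working along the chain:
  HC≡C: C≡C triple bond → alkyne.
  CH(CONH2): pendant –CONH2: carbonyl C bonded to C and N → amide.
  CH2CO-O-COCH2: two acyl groups sharing one oxygen, –C(=O)–O–C(=O)– → anhydride.
  CH(CONH2): pendant –CONH2: carbonyl C bonded to C and N → amide.
  CH2CONHCH2: –C(=O)–N– linkage → amide (the N is not an amine).
  CH(OH): –OH on an sp³ carbon → alcohol (secondary).
  CH2CONHCH2: –C(=O)–N– linkage → amide (the N is not an amine).
  CH(NHCOCH3): pendant –NHC(=O)CH3: N bonded to a carbonyl → amide (not amine).
  CH(NHCOCH3): pendant –NHC(=O)CH3: N bonded to a carbonyl → amide (not amine).
  CH(COOH): pendant –COOH: carbonyl C bonded to C and –OH → carboxylic acid.
  CN: –C≡N: carbon triple-bonded to nitrogen → nitrile.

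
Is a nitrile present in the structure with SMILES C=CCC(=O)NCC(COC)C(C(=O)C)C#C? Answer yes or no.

no

C=C double bond → alkene.
–C(=O)–N– linkage → amide (the N is not an amine).
pendant –CH2OCH3: C–O–C linkage → ether.
pendant –COCH3: carbonyl C bonded to two carbons → ketone.
C≡C triple bond → alkyne.
In C≡CH, the triple bond is C≡C, not C≡N.
The groups actually present are: alkene, alkyne, amide, ether, ketone.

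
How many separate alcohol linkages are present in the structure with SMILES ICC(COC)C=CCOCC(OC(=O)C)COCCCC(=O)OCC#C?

halogen on an sp³ carbon → alkyl halide.
pendant –CH2OCH3: C–O–C linkage → ether.
C=C double bond → alkene.
C–O–C with sp³ carbons on both sides and no adjacent C=O → ether.
pendant –OC(=O)CH3: an acyloxy group → ester.
C–O–C with sp³ carbons on both sides and no adjacent C=O → ether.
–C(=O)–O–C with C on the carbonyl side → ester.
C≡C triple bond → alkyne.
No segment is a alcohol: CH(CH2OCH3) is ether, not alcohol; CH2OCH2 is ether, not alcohol; CH2OCH2 is ether, not alcohol. → 0.

0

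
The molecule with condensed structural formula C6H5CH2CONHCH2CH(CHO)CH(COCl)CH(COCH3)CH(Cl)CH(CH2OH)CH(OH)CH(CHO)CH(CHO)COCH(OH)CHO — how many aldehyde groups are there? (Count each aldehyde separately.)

4

C6H5– phenyl ring → arene.
–C(=O)–N– linkage → amide (the N is not an amine).
pendant –CHO: carbonyl C bonded to C and H → aldehyde.
pendant –C(=O)X: carbonyl C bonded to C and halogen → acyl halide.
pendant –COCH3: carbonyl C bonded to two carbons → ketone.
halogen on an sp³ carbon → alkyl halide.
pendant –CH2OH on an sp³ backbone C → alcohol.
–OH on an sp³ carbon → alcohol (secondary).
pendant –CHO: carbonyl C bonded to C and H → aldehyde.
pendant –CHO: carbonyl C bonded to C and H → aldehyde.
–C(=O)– with carbon on both sides → ketone.
–OH on an sp³ carbon → alcohol (secondary).
terminal –CHO: carbonyl C bonded to H and C → aldehyde.
Aldehyde appears at: CH(CHO), CH(CHO), CH(CHO), CHO → 4.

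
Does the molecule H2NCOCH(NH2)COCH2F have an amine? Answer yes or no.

–C(=O)NH2: carbonyl C bonded to C and to N → amide (the N is not a separate amine).
–NH2 on an sp³ carbon with no adjacent C=O → amine.
–C(=O)– with carbon on both sides → ketone.
halogen on an sp³ carbon → alkyl halide.
The CH(NH2) segment supplies the amine: –NH2 on an sp³ carbon with no adjacent C=O → amine.

yes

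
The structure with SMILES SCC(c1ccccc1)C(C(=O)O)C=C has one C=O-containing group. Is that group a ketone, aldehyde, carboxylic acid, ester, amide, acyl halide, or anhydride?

The carbonyl is in the CH(COOH) segment: pendant –COOH: carbonyl C bonded to C and –OH → carboxylic acid.

carboxylic acid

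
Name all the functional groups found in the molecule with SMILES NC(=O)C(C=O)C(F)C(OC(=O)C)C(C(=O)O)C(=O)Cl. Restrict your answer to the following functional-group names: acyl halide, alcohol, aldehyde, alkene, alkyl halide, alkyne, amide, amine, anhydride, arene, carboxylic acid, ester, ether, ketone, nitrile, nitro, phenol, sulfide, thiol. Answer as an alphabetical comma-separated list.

Reading the structure from left to right:
  H2NCO: –C(=O)NH2: carbonyl C bonded to C and to N → amide (the N is not a separate amine).
  CH(CHO): pendant –CHO: carbonyl C bonded to C and H → aldehyde.
  CH(F): halogen on an sp³ carbon → alkyl halide.
  CH(OCOCH3): pendant –OC(=O)CH3: an acyloxy group → ester.
  CH(COOH): pendant –COOH: carbonyl C bonded to C and –OH → carboxylic acid.
  COCl: –C(=O)Cl: carbonyl C bonded to C and to a halogen → acyl halide (not alkyl halide).

acyl halide, aldehyde, alkyl halide, amide, carboxylic acid, ester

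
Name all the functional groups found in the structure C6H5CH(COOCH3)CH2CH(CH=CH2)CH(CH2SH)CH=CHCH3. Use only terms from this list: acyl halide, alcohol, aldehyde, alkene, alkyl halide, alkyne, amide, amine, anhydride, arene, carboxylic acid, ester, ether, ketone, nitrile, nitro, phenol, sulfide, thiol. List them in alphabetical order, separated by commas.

Reading the structure from left to right:
  C6H5: C6H5– phenyl ring → arene.
  CH(COOCH3): pendant –COOCH3: carbonyl C bonded to C and –OCH3 → ester.
  CH(CH=CH2): pendant –CH=CH2: C=C double bond → alkene.
  CH(CH2SH): pendant –CH2SH → thiol.
  CH=CH: C=C double bond → alkene.

alkene, arene, ester, thiol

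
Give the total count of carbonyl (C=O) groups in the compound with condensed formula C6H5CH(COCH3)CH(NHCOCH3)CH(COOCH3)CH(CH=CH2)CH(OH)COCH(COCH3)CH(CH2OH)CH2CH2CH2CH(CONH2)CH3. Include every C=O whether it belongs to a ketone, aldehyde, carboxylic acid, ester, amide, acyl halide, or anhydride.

CH(COCH3): ketone, 1 C=O (running total 1).
CH(NHCOCH3): amide, 1 C=O (running total 2).
CH(COOCH3): ester, 1 C=O (running total 3).
CO: ketone, 1 C=O (running total 4).
CH(COCH3): ketone, 1 C=O (running total 5).
CH(CONH2): amide, 1 C=O (running total 6).

6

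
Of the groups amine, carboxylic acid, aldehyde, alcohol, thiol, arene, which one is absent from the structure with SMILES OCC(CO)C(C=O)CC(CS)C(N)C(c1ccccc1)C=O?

amine: present (CH(NH2) — –NH2 on an sp³ carbon with no adjacent C=O → amine).
thiol: present (CH(CH2SH) — pendant –CH2SH → thiol).
aldehyde: present (CH(CHO) — pendant –CHO: carbonyl C bonded to C and H → aldehyde).
alcohol: present (HOCH2 — HO– on an sp³ carbon → alcohol).
arene: present (CH(C6H5) — pendant –C6H5: benzene ring → arene).
carboxylic acid: no segment matches this pattern.

carboxylic acid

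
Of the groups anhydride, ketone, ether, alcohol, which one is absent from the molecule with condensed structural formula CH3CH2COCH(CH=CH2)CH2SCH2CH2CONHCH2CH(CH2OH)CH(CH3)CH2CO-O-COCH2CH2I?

ether

ketone: present (CO — –C(=O)– with carbon on both sides → ketone).
anhydride: present (CH2CO-O-COCH2 — two acyl groups sharing one oxygen, –C(=O)–O–C(=O)– → anhydride).
alcohol: present (CH(CH2OH) — pendant –CH2OH on an sp³ backbone C → alcohol).
ether: no segment matches this pattern.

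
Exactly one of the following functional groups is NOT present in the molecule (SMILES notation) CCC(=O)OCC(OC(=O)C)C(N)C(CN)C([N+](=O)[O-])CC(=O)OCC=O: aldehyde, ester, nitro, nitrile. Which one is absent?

nitrile

aldehyde: present (CHO — terminal –CHO: carbonyl C bonded to H and C → aldehyde).
nitro: present (CH(NO2) — –NO2 on an sp³ carbon → nitro (the N=O is not a carbonyl)).
ester: present (CH2COOCH2 — –C(=O)–O–C with C on the carbonyl side → ester).
nitrile: no segment matches this pattern.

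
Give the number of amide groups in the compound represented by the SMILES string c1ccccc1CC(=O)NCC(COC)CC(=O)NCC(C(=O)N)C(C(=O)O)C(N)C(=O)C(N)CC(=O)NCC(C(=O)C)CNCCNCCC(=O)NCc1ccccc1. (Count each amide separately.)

C6H5– phenyl ring → arene.
–C(=O)–N– linkage → amide (the N is not an amine).
pendant –CH2OCH3: C–O–C linkage → ether.
–C(=O)–N– linkage → amide (the N is not an amine).
pendant –CONH2: carbonyl C bonded to C and N → amide.
pendant –COOH: carbonyl C bonded to C and –OH → carboxylic acid.
–NH2 on an sp³ carbon with no adjacent C=O → amine.
–C(=O)– with carbon on both sides → ketone.
–NH2 on an sp³ carbon with no adjacent C=O → amine.
–C(=O)–N– linkage → amide (the N is not an amine).
pendant –COCH3: carbonyl C bonded to two carbons → ketone.
C–N–C with sp³ carbons and no adjacent C=O → amine (secondary).
C–N–C with sp³ carbons and no adjacent C=O → amine (secondary).
–C(=O)–N– linkage → amide (the N is not an amine).
–C6H5 phenyl ring → arene.
Amide appears at: CH2CONHCH2, CH2CONHCH2, CH(CONH2), CH2CONHCH2, CH2CONHCH2 → 5.

5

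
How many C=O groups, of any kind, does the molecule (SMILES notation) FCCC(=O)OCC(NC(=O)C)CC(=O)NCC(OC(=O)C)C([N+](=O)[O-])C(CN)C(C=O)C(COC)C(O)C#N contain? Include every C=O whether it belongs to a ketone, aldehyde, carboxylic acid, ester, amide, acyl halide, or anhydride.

CH2COOCH2: ester, 1 C=O (running total 1).
CH(NHCOCH3): amide, 1 C=O (running total 2).
CH2CONHCH2: amide, 1 C=O (running total 3).
CH(OCOCH3): ester, 1 C=O (running total 4).
CH(CHO): aldehyde, 1 C=O (running total 5).

5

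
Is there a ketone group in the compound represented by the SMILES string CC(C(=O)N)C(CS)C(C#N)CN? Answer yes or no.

no

pendant –CONH2: carbonyl C bonded to C and N → amide.
pendant –CH2SH → thiol.
pendant –C≡N: nitrile.
–NH2 on an sp³ carbon with no adjacent C=O → amine.
In CH(CONH2), the C=O is bonded to nitrogen, which defines an amide, not a ketone.
The groups actually present are: amide, amine, nitrile, thiol.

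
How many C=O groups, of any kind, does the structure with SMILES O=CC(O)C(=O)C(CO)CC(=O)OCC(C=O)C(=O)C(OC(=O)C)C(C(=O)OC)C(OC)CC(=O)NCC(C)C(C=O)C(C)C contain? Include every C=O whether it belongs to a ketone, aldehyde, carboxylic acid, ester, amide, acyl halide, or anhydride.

OHC: aldehyde, 1 C=O (running total 1).
CO: ketone, 1 C=O (running total 2).
CH2COOCH2: ester, 1 C=O (running total 3).
CH(CHO): aldehyde, 1 C=O (running total 4).
CO: ketone, 1 C=O (running total 5).
CH(OCOCH3): ester, 1 C=O (running total 6).
CH(COOCH3): ester, 1 C=O (running total 7).
CH2CONHCH2: amide, 1 C=O (running total 8).
CH(CHO): aldehyde, 1 C=O (running total 9).

9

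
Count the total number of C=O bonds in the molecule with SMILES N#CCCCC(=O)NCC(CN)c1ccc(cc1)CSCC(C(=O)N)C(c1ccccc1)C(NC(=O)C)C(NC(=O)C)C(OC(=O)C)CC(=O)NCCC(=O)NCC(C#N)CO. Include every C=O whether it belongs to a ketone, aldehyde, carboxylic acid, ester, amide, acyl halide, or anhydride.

CH2CONHCH2: amide, 1 C=O (running total 1).
CH(CONH2): amide, 1 C=O (running total 2).
CH(NHCOCH3): amide, 1 C=O (running total 3).
CH(NHCOCH3): amide, 1 C=O (running total 4).
CH(OCOCH3): ester, 1 C=O (running total 5).
CH2CONHCH2: amide, 1 C=O (running total 6).
CH2CONHCH2: amide, 1 C=O (running total 7).

7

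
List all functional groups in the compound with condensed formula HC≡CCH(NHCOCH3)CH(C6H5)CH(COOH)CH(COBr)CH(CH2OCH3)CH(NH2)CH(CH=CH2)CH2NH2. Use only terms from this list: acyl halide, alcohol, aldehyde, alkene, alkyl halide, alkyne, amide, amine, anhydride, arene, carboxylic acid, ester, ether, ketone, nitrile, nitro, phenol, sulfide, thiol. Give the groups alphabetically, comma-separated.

acyl halide, alkene, alkyne, amide, amine, arene, carboxylic acid, ether

Working along the chain:
  HC≡C: C≡C triple bond → alkyne.
  CH(NHCOCH3): pendant –NHC(=O)CH3: N bonded to a carbonyl → amide (not amine).
  CH(C6H5): pendant –C6H5: benzene ring → arene.
  CH(COOH): pendant –COOH: carbonyl C bonded to C and –OH → carboxylic acid.
  CH(COBr): pendant –C(=O)X: carbonyl C bonded to C and halogen → acyl halide.
  CH(CH2OCH3): pendant –CH2OCH3: C–O–C linkage → ether.
  CH(NH2): –NH2 on an sp³ carbon with no adjacent C=O → amine.
  CH(CH=CH2): pendant –CH=CH2: C=C double bond → alkene.
  CH2NH2: –NH2 on an sp³ carbon with no adjacent C=O → amine.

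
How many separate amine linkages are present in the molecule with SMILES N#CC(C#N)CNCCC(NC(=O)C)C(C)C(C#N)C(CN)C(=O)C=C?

2

Reading the structure from left to right:
  N≡C: N≡C–: carbon triple-bonded to nitrogen → nitrile.
  CH(CN): pendant –C≡N: nitrile.
  CH2NHCH2: C–N–C with sp³ carbons and no adjacent C=O → amine (secondary).
  CH(NHCOCH3): pendant –NHC(=O)CH3: N bonded to a carbonyl → amide (not amine).
  CH(CN): pendant –C≡N: nitrile.
  CH(CH2NH2): pendant –CH2NH2: N on sp³ C, no adjacent C=O → amine.
  CO: –C(=O)– with carbon on both sides → ketone.
  CH=CH2: C=C double bond → alkene.
Amine appears at: CH2NHCH2, CH(CH2NH2) → 2.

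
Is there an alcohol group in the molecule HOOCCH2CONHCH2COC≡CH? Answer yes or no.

–COOH: carbonyl C bonded to –OH and C → carboxylic acid (the –OH is not a separate alcohol).
–C(=O)–N– linkage → amide (the N is not an amine).
–C(=O)– with carbon on both sides → ketone.
C≡C triple bond → alkyne.
In HOOC, the –OH sits on a carbonyl carbon, making it part of a carboxylic acid, not an alcohol.
The groups actually present are: alkyne, amide, carboxylic acid, ketone.

no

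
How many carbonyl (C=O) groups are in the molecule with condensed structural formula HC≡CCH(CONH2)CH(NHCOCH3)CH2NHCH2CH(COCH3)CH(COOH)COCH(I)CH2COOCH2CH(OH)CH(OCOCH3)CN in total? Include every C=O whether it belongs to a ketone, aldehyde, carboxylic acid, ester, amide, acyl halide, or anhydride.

CH(CONH2): amide, 1 C=O (running total 1).
CH(NHCOCH3): amide, 1 C=O (running total 2).
CH(COCH3): ketone, 1 C=O (running total 3).
CH(COOH): carboxylic acid, 1 C=O (running total 4).
CO: ketone, 1 C=O (running total 5).
CH2COOCH2: ester, 1 C=O (running total 6).
CH(OCOCH3): ester, 1 C=O (running total 7).

7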